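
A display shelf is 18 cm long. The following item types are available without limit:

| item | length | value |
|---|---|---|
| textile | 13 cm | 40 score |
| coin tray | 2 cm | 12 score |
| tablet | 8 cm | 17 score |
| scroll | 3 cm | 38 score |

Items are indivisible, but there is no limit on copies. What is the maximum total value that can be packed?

228 score

Best value-per-unit is scroll at 38/3, and filling with it alone uses length 6×3=18. No mix of the others beats 6×38 = 228.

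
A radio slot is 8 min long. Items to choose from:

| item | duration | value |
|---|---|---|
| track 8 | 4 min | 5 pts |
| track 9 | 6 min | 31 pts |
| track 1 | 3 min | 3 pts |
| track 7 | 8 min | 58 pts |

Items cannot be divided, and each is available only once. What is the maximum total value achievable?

58 pts

Check high-value combinations within 8 min:
- track 7: duration 8, value 58
- track 9: duration 6, value 31
- track 8+track 1: duration 4+3=7, value 5+3=8
- track 8: duration 4, value 5
Best: 58 pts.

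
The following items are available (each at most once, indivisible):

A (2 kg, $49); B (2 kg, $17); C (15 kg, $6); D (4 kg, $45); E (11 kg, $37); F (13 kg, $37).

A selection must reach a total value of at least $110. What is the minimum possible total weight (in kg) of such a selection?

Subsets with value ≥ 110, sorted by total weight:
- A+B+D: weight 8, value 111
- A+D+E: weight 17, value 131
Minimum weight: 8 kg.

8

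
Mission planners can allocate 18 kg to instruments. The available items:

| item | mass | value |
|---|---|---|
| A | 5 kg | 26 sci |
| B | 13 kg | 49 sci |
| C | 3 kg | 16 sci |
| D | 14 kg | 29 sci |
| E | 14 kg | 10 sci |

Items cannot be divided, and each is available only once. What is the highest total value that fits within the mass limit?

75 sci

Check high-value combinations within 18 kg:
- A+B: mass 5+13=18, value 26+49=75
- B+C: mass 13+3=16, value 49+16=65
- B: mass 13, value 49
Best: 75 sci.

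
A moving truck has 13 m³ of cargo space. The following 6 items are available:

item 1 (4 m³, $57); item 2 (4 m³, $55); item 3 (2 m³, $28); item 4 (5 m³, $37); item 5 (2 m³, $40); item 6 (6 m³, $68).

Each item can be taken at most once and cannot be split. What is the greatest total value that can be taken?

$180

Check high-value combinations within 13 m³:
- item 1+item 2+item 3+item 5: volume 4+4+2+2=12, value 57+55+28+40=180
- item 1+item 5+item 6: volume 4+2+6=12, value 57+40+68=165
- item 2+item 5+item 6: volume 4+2+6=12, value 55+40+68=163
- item 1+item 3+item 4+item 5: volume 4+2+5+2=13, value 57+28+37+40=162
- item 2+item 3+item 4+item 5: volume 4+2+5+2=13, value 55+28+37+40=160
Best: $180.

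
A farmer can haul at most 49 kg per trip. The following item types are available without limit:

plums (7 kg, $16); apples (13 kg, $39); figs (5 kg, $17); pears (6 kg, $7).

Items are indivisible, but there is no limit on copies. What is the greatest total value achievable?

$158

Best value-per-unit is figs at 17/5; filling with it alone gives 9×17 = 153.
Optimal mix: 1×apples + 7×figs → weight 48, value 158.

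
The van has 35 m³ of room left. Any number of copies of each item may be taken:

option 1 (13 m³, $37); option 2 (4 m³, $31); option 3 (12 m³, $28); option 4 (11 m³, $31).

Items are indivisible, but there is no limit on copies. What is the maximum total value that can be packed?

$248

Best value-per-unit is option 2 at 31/4, and filling with it alone uses volume 8×4=32. No mix of the others beats 8×31 = 248.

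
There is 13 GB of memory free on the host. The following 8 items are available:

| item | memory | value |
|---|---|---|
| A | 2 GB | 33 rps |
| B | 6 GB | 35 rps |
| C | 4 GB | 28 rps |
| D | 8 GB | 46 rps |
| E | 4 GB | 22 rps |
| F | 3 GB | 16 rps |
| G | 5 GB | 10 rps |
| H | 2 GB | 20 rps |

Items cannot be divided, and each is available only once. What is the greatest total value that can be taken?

104 rps

This is a 0/1 knapsack; check combinations near the capacity.
- A+B+F+H: memory 2+6+3+2=13, value 33+35+16+20=104
- A+C+E+H: memory 2+4+4+2=12, value 33+28+22+20=103
- A+D+H: memory 2+8+2=12, value 33+46+20=99
- A+C+E+F: memory 2+4+4+3=13, value 33+28+22+16=99
- A+C+F+H: memory 2+4+3+2=11, value 33+28+16+20=97
Best: 104 rps.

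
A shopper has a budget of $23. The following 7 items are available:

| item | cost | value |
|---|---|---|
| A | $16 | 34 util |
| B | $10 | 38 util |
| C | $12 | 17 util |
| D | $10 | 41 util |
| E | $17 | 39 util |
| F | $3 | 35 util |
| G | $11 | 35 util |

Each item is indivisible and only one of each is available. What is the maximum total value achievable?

114 util

Check high-value combinations within $23:
- B+D+F: cost 10+10+3=23, value 38+41+35=114
- B+D: cost 10+10=20, value 38+41=79
- D+F: cost 10+3=13, value 41+35=76
- D+G: cost 10+11=21, value 41+35=76
- E+F: cost 17+3=20, value 39+35=74
Best: 114 util.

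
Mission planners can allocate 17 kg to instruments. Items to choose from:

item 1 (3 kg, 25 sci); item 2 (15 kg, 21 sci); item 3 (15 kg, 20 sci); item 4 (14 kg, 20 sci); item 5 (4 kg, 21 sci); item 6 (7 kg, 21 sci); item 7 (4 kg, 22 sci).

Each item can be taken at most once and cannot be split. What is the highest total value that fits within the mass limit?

68 sci

This is a 0/1 knapsack; check combinations near the capacity.
- item 1+item 5+item 7: mass 3+4+4=11, value 25+21+22=68
- item 1+item 6+item 7: mass 3+7+4=14, value 25+21+22=68
- item 1+item 5+item 6: mass 3+4+7=14, value 25+21+21=67
- item 5+item 6+item 7: mass 4+7+4=15, value 21+21+22=64
Best: 68 sci.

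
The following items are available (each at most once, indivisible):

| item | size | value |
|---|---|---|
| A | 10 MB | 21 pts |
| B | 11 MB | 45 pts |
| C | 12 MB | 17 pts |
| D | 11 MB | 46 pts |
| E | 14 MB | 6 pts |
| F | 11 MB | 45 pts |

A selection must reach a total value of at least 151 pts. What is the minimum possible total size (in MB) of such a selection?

43

Subsets with value ≥ 151, sorted by total size:
- A+B+D+F: size 43, value 157
- B+C+D+F: size 45, value 153
Minimum size: 43 MB.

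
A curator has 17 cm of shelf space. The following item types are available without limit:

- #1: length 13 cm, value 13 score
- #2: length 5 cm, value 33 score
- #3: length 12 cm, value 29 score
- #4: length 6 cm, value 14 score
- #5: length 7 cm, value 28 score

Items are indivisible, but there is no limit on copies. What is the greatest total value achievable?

Best value-per-unit is #2 at 33/5, and filling with it alone uses length 3×5=15. No mix of the others beats 3×33 = 99.

99 score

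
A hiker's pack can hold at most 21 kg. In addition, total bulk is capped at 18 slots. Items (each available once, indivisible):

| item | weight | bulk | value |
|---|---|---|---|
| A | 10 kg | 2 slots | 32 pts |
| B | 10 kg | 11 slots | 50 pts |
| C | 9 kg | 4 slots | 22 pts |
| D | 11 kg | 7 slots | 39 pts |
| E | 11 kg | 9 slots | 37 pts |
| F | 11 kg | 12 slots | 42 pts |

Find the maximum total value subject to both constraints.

89 pts

Feasible sets respecting both limits:
- B+D: weight 21, bulk 18, value 89
- A+B: weight 20, bulk 13, value 82
- A+F: weight 21, bulk 14, value 74
- B+C: weight 19, bulk 15, value 72
Best: 89 pts.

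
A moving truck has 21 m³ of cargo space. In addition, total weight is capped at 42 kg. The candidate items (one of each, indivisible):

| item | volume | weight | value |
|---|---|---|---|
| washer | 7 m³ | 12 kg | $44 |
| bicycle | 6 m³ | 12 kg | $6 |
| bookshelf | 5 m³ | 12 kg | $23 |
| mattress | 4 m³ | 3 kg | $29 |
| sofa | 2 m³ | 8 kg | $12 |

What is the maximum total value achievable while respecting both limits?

Feasible sets respecting both limits:
- washer+bookshelf+mattress+sofa: volume 18, weight 35, value 108
- washer+bookshelf+mattress: volume 16, weight 27, value 96
- washer+bicycle+mattress+sofa: volume 19, weight 35, value 91
Best: $108.

$108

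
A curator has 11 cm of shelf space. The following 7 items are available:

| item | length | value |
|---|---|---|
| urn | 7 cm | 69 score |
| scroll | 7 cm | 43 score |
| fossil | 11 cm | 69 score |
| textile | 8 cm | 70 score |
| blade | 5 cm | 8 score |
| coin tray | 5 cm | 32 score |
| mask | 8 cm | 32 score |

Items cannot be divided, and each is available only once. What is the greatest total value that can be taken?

This is a 0/1 knapsack; check combinations near the capacity.
- textile: length 8, value 70
- urn: length 7, value 69
- fossil: length 11, value 69
Best: 70 score.

70 score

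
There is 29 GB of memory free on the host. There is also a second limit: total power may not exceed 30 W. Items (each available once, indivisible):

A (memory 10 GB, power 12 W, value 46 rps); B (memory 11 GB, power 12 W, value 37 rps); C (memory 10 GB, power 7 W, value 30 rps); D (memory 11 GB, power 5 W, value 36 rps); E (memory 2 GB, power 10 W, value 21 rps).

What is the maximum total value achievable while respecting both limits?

103 rps

Feasible sets respecting both limits:
- A+D+E: memory 23, power 27, value 103
- A+C+E: memory 22, power 29, value 97
- B+D+E: memory 24, power 27, value 94
Best: 103 rps.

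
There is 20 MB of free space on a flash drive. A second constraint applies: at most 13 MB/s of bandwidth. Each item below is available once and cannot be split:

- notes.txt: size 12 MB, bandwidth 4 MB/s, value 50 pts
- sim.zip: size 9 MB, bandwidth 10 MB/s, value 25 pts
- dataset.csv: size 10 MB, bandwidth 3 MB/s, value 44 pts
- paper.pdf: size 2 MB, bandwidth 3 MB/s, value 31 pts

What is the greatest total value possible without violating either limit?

81 pts

Feasible sets respecting both limits:
- notes.txt+paper.pdf: size 14, bandwidth 7, value 81
- dataset.csv+paper.pdf: size 12, bandwidth 6, value 75
- sim.zip+dataset.csv: size 19, bandwidth 13, value 69
- sim.zip+paper.pdf: size 11, bandwidth 13, value 56
Best: 81 pts.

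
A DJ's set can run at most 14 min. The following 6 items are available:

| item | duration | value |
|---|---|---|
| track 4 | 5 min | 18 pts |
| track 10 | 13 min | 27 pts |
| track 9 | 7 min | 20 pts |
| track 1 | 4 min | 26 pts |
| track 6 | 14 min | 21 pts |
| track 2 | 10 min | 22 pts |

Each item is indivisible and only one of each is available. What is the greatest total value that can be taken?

Check high-value combinations within 14 min:
- track 1+track 2: duration 4+10=14, value 26+22=48
- track 9+track 1: duration 7+4=11, value 20+26=46
- track 4+track 1: duration 5+4=9, value 18+26=44
- track 4+track 9: duration 5+7=12, value 18+20=38
Best: 48 pts.

48 pts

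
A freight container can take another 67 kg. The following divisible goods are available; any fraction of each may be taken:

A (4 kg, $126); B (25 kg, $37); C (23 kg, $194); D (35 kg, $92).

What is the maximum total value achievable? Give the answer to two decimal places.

Take in order of value per unit:
- A (126/4 per unit): all 4 → value 126, running total 126.00
- C (194/23 per unit): all 23 → value 194, running total 320.00
- D (92/35 per unit): all 35 → value 92, running total 412.00
- B (37/25 per unit): 5 of 25 → value 5×37/25 = 7.4000, running total 419.40
Total 419.40.

419.40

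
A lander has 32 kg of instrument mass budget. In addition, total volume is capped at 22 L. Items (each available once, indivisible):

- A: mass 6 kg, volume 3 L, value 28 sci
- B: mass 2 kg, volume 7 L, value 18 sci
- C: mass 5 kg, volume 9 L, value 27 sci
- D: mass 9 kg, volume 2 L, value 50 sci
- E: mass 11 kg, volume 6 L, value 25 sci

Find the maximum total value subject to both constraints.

Feasible sets respecting both limits:
- A+C+D+E: mass 31, volume 20, value 130
- A+B+C+D: mass 22, volume 21, value 123
- A+B+D+E: mass 28, volume 18, value 121
- A+C+D: mass 20, volume 14, value 105
Best: 130 sci.

130 sci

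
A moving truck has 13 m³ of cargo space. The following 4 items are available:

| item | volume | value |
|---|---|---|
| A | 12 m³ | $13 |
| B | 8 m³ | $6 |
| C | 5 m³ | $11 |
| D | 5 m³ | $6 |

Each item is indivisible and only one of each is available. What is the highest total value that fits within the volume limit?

$17

This is a 0/1 knapsack; check combinations near the capacity.
- C+D: volume 5+5=10, value 11+6=17
- B+C: volume 8+5=13, value 6+11=17
- A: volume 12, value 13
- B+D: volume 8+5=13, value 6+6=12
Best: $17.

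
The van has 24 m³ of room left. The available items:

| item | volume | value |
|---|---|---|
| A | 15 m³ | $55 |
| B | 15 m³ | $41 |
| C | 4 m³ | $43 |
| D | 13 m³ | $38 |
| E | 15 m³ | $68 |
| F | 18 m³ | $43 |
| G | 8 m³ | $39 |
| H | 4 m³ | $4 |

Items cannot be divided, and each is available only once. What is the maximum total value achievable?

$115

Check high-value combinations within 24 m³:
- C+E+H: volume 4+15+4=23, value 43+68+4=115
- C+E: volume 4+15=19, value 43+68=111
- E+G: volume 15+8=23, value 68+39=107
- A+C+H: volume 15+4+4=23, value 55+43+4=102
Best: $115.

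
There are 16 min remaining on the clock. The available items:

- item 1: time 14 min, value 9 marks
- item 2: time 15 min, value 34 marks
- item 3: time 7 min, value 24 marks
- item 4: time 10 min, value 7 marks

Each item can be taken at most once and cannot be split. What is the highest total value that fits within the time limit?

Check high-value combinations within 16 min:
- item 2: time 15, value 34
- item 3: time 7, value 24
- item 1: time 14, value 9
- item 4: time 10, value 7
Best: 34 marks.

34 marks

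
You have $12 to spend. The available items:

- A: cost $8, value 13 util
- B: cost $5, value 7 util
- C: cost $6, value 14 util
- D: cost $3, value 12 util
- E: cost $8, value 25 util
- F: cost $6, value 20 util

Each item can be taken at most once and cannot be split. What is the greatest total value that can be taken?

Check high-value combinations within $12:
- D+E: cost 3+8=11, value 12+25=37
- C+F: cost 6+6=12, value 14+20=34
- D+F: cost 3+6=9, value 12+20=32
- B+F: cost 5+6=11, value 7+20=27
- C+D: cost 6+3=9, value 14+12=26
Best: 37 util.

37 util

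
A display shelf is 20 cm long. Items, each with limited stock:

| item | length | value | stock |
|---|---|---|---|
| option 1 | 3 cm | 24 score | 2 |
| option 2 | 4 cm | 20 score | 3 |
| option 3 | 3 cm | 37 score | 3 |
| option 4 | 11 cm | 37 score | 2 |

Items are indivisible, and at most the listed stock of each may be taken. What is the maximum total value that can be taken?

Best selections within length 20 and stock limits:
- 2×option 1 + 1×option 2 + 3×option 3: length 19, value 179
- 1×option 1 + 2×option 2 + 3×option 3: length 20, value 175
Best: 179 score.

179 score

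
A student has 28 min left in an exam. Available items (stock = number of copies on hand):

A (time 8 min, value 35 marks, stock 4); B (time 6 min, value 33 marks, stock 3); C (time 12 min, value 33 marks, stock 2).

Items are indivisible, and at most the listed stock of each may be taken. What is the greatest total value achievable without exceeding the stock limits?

Best selections within time 28 and stock limits:
- 2×A + 2×B: time 28, value 136
- 1×A + 3×B: time 26, value 134
Best: 136 marks.

136 marks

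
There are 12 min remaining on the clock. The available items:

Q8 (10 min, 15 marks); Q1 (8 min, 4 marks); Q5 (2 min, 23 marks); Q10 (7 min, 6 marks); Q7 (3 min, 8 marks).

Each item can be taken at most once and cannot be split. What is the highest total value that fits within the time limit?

38 marks

Check high-value combinations within 12 min:
- Q8+Q5: time 10+2=12, value 15+23=38
- Q5+Q10+Q7: time 2+7+3=12, value 23+6+8=37
- Q5+Q7: time 2+3=5, value 23+8=31
- Q5+Q10: time 2+7=9, value 23+6=29
- Q1+Q5: time 8+2=10, value 4+23=27
Best: 38 marks.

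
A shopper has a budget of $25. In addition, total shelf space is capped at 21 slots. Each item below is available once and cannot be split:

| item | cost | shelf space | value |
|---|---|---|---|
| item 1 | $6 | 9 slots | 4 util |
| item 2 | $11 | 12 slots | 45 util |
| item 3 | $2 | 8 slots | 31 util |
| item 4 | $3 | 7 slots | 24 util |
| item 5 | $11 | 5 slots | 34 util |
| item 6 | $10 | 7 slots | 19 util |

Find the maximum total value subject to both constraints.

89 util

Feasible sets respecting both limits:
- item 3+item 4+item 5: cost 16, shelf space 20, value 89
- item 3+item 5+item 6: cost 23, shelf space 20, value 84
- item 2+item 5: cost 22, shelf space 17, value 79
Best: 89 util.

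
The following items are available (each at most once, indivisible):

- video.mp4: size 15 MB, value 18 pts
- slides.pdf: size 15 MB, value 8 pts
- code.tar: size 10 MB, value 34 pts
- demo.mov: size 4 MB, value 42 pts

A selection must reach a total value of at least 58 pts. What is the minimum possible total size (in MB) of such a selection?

Subsets with value ≥ 58, sorted by total size:
- code.tar+demo.mov: size 14, value 76
- video.mp4+demo.mov: size 19, value 60
- video.mp4+code.tar+demo.mov: size 29, value 94
- slides.pdf+code.tar+demo.mov: size 29, value 84
Minimum size: 14 MB.

14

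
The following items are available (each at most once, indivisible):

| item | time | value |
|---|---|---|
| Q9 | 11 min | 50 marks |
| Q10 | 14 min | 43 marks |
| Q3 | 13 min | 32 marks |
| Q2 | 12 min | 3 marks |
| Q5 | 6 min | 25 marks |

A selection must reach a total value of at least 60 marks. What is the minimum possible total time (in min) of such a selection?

Subsets with value ≥ 60, sorted by total time:
- Q9+Q5: time 17, value 75
- Q10+Q5: time 20, value 68
- Q9+Q3: time 24, value 82
Minimum time: 17 min.

17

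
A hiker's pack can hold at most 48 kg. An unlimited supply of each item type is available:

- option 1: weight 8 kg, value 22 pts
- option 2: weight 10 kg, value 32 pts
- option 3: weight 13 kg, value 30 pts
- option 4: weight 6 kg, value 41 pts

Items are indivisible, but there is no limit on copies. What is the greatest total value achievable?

Best value-per-unit is option 4 at 41/6, and filling with it alone uses weight 8×6=48. No mix of the others beats 8×41 = 328.

328 pts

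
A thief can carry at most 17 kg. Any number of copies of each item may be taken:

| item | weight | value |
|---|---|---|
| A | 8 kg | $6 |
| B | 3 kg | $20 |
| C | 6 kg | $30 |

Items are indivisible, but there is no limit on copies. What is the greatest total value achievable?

$100

Best value-per-unit is B at 20/3, and filling with it alone uses weight 5×3=15. No mix of the others beats 5×20 = 100.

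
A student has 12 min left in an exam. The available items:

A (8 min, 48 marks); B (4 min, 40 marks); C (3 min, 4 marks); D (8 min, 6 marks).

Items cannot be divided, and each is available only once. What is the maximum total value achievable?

Check high-value combinations within 12 min:
- A+B: time 8+4=12, value 48+40=88
- A+C: time 8+3=11, value 48+4=52
- A: time 8, value 48
- B+D: time 4+8=12, value 40+6=46
Best: 88 marks.

88 marks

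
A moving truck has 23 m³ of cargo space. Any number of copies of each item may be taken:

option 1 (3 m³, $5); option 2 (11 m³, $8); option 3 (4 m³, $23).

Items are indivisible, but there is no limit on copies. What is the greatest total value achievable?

Best value-per-unit is option 3 at 23/4; filling with it alone gives 5×23 = 115.
Optimal mix: 1×option 1 + 5×option 3 → volume 23, value 120.

$120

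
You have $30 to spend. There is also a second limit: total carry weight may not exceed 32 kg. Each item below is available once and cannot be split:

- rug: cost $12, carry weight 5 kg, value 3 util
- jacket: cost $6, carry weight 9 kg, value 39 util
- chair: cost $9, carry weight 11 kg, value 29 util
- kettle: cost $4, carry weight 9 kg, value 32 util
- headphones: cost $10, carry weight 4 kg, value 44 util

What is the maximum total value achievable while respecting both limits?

Feasible sets respecting both limits:
- jacket+kettle+headphones: cost 20, carry weight 22, value 115
- jacket+chair+headphones: cost 25, carry weight 24, value 112
- chair+kettle+headphones: cost 23, carry weight 24, value 105
- jacket+chair+kettle: cost 19, carry weight 29, value 100
Best: 115 util.

115 util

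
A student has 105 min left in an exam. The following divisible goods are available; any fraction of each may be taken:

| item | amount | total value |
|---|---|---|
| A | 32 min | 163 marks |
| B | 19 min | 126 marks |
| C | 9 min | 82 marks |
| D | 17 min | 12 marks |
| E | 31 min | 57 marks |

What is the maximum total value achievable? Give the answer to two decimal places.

Take in order of value per unit:
- C (82/9 per unit): all 9 → value 82, running total 82.00
- B (126/19 per unit): all 19 → value 126, running total 208.00
- A (163/32 per unit): all 32 → value 163, running total 371.00
- E (57/31 per unit): all 31 → value 57, running total 428.00
- D (12/17 per unit): 14 of 17 → value 14×12/17 = 9.8824, running total 437.88
Total 437.88.

437.88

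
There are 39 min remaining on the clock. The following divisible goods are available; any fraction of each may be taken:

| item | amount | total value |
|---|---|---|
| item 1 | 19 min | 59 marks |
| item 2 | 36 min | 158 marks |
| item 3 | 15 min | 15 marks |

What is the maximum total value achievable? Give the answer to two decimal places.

Take in order of value per unit:
- item 2 (158/36 per unit): all 36 → value 158, running total 158.00
- item 1 (59/19 per unit): 3 of 19 → value 3×59/19 = 9.3158, running total 167.32
Total 167.32.

167.32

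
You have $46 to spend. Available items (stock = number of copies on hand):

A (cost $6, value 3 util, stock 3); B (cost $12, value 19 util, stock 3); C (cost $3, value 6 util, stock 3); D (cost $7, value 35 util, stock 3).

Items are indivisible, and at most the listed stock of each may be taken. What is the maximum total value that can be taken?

Best selections within cost 46 and stock limits:
- 2×B + 3×D: cost 45, value 143
- 1×B + 3×C + 3×D: cost 42, value 142
- 1×A + 1×B + 2×C + 3×D: cost 45, value 139
Best: 143 util.

143 util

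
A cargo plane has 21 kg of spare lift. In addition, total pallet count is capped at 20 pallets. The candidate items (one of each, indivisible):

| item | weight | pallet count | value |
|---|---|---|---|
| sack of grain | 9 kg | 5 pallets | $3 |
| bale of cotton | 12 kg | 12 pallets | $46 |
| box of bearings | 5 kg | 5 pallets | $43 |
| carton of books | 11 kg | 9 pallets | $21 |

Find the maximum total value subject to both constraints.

Feasible sets respecting both limits:
- bale of cotton+box of bearings: weight 17, pallet count 17, value 89
- box of bearings+carton of books: weight 16, pallet count 14, value 64
- sack of grain+bale of cotton: weight 21, pallet count 17, value 49
- bale of cotton: weight 12, pallet count 12, value 46
Best: $89.

$89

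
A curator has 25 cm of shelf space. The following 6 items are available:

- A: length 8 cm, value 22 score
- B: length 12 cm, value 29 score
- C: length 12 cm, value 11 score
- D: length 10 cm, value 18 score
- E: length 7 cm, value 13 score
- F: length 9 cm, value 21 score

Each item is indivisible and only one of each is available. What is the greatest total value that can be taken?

56 score

Check high-value combinations within 25 cm:
- A+E+F: length 8+7+9=24, value 22+13+21=56
- A+D+E: length 8+10+7=25, value 22+18+13=53
- A+B: length 8+12=20, value 22+29=51
- B+F: length 12+9=21, value 29+21=50
Best: 56 score.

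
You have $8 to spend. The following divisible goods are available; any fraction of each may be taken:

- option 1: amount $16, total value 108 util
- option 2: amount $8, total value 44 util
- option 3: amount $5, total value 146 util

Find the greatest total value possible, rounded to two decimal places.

166.25

Take in order of value per unit:
- option 3 (146/5 per unit): all 5 → value 146, running total 146.00
- option 1 (108/16 per unit): 3 of 16 → value 3×108/16 = 20.2500, running total 166.25
Total 166.25.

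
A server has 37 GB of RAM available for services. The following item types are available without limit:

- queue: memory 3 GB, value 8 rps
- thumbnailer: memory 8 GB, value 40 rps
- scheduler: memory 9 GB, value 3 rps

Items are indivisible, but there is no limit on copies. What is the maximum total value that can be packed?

Best value-per-unit is thumbnailer at 40/8; filling with it alone gives 4×40 = 160.
Optimal mix: 1×queue + 4×thumbnailer → memory 35, value 168.

168 rps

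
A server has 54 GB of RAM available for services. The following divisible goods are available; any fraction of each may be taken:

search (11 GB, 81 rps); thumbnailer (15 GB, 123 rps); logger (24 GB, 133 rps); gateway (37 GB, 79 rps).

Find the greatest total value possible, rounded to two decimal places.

Take in order of value per unit:
- thumbnailer (123/15 per unit): all 15 → value 123, running total 123.00
- search (81/11 per unit): all 11 → value 81, running total 204.00
- logger (133/24 per unit): all 24 → value 133, running total 337.00
- gateway (79/37 per unit): 4 of 37 → value 4×79/37 = 8.5405, running total 345.54
Total 345.54.

345.54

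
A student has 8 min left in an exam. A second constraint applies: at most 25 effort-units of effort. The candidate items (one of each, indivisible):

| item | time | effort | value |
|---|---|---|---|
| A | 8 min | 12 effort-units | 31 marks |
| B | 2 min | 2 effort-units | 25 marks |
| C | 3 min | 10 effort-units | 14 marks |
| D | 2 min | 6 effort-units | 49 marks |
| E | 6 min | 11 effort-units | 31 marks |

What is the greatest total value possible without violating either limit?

88 marks

Feasible sets respecting both limits:
- B+C+D: time 7, effort 18, value 88
- D+E: time 8, effort 17, value 80
- B+D: time 4, effort 8, value 74
Best: 88 marks.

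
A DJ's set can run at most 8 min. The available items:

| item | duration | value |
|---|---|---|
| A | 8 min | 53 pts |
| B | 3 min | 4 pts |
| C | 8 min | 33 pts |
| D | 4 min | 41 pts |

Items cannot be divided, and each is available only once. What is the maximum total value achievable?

53 pts

Check high-value combinations within 8 min:
- A: duration 8, value 53
- B+D: duration 3+4=7, value 4+41=45
- D: duration 4, value 41
Best: 53 pts.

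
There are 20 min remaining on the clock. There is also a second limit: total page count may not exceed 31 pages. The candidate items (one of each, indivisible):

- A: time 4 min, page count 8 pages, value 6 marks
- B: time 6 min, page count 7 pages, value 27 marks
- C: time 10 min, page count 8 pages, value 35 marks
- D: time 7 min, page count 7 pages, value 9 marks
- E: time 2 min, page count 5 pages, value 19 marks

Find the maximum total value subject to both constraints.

Feasible sets respecting both limits:
- B+C+E: time 18, page count 20, value 81
- A+B+C: time 20, page count 23, value 68
- C+D+E: time 19, page count 20, value 63
Best: 81 marks.

81 marks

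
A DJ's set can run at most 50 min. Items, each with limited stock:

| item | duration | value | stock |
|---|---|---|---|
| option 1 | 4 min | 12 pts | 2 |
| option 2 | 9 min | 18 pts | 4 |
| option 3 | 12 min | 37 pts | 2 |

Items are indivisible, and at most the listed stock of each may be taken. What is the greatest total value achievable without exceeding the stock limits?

134 pts

Best selections within duration 50 and stock limits:
- 2×option 1 + 2×option 2 + 2×option 3: duration 50, value 134
- 1×option 1 + 2×option 2 + 2×option 3: duration 46, value 122
- 2×option 1 + 1×option 2 + 2×option 3: duration 41, value 116
Best: 134 pts.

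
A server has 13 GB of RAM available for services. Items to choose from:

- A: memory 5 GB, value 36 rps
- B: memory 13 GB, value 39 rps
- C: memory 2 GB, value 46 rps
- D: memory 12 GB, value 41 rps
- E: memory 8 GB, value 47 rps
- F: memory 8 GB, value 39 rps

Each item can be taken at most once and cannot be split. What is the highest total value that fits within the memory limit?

Check high-value combinations within 13 GB:
- C+E: memory 2+8=10, value 46+47=93
- C+F: memory 2+8=10, value 46+39=85
- A+E: memory 5+8=13, value 36+47=83
- A+C: memory 5+2=7, value 36+46=82
- A+F: memory 5+8=13, value 36+39=75
Best: 93 rps.

93 rps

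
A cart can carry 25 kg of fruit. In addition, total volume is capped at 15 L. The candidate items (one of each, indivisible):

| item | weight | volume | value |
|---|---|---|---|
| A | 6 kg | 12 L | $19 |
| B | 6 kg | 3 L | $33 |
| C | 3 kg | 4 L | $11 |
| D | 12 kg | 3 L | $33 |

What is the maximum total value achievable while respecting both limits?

$77

Feasible sets respecting both limits:
- B+C+D: weight 21, volume 10, value 77
- B+D: weight 18, volume 6, value 66
- A+B: weight 12, volume 15, value 52
- A+D: weight 18, volume 15, value 52
Best: $77.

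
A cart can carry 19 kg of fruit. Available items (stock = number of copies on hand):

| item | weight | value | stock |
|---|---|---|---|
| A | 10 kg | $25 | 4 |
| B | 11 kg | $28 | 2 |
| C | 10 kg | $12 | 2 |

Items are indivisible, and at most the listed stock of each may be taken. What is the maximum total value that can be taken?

Top feasible selections:
- 1×B: weight 11, value 28
- 1×A: weight 10, value 25
- 1×C: weight 10, value 12
Best: $28.

$28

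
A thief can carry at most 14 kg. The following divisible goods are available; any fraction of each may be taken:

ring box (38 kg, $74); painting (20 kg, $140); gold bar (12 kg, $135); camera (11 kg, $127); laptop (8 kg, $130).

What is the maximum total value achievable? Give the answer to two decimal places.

Take in order of value per unit:
- laptop (130/8 per unit): all 8 → value 130, running total 130.00
- camera (127/11 per unit): 6 of 11 → value 6×127/11 = 69.2727, running total 199.27
Total 199.27.

199.27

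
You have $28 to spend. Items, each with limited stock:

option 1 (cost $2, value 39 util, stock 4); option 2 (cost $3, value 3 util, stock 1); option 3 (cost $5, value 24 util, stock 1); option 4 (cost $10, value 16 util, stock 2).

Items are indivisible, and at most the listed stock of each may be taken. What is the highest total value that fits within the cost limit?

199 util

Top feasible selections:
- 4×option 1 + 1×option 2 + 1×option 3 + 1×option 4: cost 26, value 199
- 4×option 1 + 1×option 3 + 1×option 4: cost 23, value 196
- 4×option 1 + 2×option 4: cost 28, value 188
Best: 199 util.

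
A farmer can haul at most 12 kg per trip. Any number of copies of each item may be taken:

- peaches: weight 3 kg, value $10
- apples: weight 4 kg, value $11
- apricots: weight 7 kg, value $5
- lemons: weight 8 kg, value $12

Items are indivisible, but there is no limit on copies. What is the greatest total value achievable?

Best value-per-unit is peaches at 10/3, and filling with it alone uses weight 4×3=12. No mix of the others beats 4×10 = 40.

$40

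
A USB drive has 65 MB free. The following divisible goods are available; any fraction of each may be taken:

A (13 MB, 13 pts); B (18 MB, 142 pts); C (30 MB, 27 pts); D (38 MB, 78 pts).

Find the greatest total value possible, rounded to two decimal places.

Take in order of value per unit:
- B (142/18 per unit): all 18 → value 142, running total 142.00
- D (78/38 per unit): all 38 → value 78, running total 220.00
- A (13/13 per unit): 9 of 13 → value 9×13/13 = 9.0000, running total 229.00
Total 229.00.

229.00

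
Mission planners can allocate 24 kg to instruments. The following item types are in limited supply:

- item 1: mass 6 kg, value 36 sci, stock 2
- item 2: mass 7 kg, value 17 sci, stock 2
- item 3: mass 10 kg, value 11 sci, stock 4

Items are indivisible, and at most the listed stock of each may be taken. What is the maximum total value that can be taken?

Best selections within mass 24 and stock limits:
- 2×item 1 + 1×item 2: mass 19, value 89
- 2×item 1 + 1×item 3: mass 22, value 83
Best: 89 sci.

89 sci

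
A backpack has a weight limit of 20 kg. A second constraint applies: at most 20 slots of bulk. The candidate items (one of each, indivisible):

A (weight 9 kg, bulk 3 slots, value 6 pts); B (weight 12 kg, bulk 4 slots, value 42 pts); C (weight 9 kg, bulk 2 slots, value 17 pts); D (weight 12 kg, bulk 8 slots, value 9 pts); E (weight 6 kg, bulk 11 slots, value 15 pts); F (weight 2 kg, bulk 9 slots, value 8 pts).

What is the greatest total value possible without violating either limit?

Feasible sets respecting both limits:
- B+E: weight 18, bulk 15, value 57
- B+F: weight 14, bulk 13, value 50
- B: weight 12, bulk 4, value 42
Best: 57 pts.

57 pts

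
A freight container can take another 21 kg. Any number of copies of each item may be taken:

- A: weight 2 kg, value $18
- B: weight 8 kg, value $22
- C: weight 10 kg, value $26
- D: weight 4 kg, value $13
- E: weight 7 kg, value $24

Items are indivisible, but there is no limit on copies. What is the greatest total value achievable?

$180

Best value-per-unit is A at 18/2, and filling with it alone uses weight 10×2=20. No mix of the others beats 10×18 = 180.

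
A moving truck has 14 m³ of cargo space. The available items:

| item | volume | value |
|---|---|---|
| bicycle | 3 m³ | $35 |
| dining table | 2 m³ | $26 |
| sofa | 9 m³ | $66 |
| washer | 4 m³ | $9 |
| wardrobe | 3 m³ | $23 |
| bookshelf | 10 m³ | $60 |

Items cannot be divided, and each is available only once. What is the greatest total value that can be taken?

$127

Check high-value combinations within 14 m³:
- bicycle+dining table+sofa: volume 3+2+9=14, value 35+26+66=127
- dining table+sofa+wardrobe: volume 2+9+3=14, value 26+66+23=115
- bicycle+sofa: volume 3+9=12, value 35+66=101
Best: $127.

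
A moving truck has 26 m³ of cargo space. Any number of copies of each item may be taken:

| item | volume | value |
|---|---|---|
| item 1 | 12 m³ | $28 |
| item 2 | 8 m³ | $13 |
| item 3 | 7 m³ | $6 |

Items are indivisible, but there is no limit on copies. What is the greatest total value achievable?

$56

Best value-per-unit is item 1 at 28/12, and filling with it alone uses volume 2×12=24. No mix of the others beats 2×28 = 56.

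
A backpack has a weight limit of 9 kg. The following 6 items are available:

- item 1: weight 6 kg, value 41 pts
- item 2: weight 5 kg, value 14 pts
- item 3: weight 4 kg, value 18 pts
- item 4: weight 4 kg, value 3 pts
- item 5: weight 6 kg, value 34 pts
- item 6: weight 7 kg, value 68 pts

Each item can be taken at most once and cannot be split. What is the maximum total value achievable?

68 pts

Check high-value combinations within 9 kg:
- item 6: weight 7, value 68
- item 1: weight 6, value 41
- item 5: weight 6, value 34
Best: 68 pts.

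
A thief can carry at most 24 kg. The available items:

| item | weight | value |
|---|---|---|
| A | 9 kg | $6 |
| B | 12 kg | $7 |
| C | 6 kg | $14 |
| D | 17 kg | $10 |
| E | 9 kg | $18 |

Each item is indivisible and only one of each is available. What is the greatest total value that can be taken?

$38

Check high-value combinations within 24 kg:
- A+C+E: weight 9+6+9=24, value 6+14+18=38
- C+E: weight 6+9=15, value 14+18=32
- B+E: weight 12+9=21, value 7+18=25
- A+E: weight 9+9=18, value 6+18=24
Best: $38.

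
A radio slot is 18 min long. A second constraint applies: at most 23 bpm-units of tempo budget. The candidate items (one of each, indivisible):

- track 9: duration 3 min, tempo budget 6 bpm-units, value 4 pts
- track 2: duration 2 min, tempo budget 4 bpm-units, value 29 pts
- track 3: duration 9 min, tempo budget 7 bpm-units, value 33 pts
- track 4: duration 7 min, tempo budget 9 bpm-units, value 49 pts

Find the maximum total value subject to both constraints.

Feasible sets respecting both limits:
- track 2+track 3+track 4: duration 18, tempo budget 20, value 111
- track 9+track 2+track 4: duration 12, tempo budget 19, value 82
- track 3+track 4: duration 16, tempo budget 16, value 82
- track 2+track 4: duration 9, tempo budget 13, value 78
Best: 111 pts.

111 pts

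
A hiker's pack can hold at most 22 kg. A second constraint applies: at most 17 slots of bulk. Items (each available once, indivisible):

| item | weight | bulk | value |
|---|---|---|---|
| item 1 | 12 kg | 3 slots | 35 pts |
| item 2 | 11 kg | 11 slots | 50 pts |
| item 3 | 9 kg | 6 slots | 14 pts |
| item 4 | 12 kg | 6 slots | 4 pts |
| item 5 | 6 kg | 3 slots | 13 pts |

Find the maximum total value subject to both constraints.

64 pts

Feasible sets respecting both limits:
- item 2+item 3: weight 20, bulk 17, value 64
- item 2+item 5: weight 17, bulk 14, value 63
- item 2: weight 11, bulk 11, value 50
- item 1+item 3: weight 21, bulk 9, value 49
Best: 64 pts.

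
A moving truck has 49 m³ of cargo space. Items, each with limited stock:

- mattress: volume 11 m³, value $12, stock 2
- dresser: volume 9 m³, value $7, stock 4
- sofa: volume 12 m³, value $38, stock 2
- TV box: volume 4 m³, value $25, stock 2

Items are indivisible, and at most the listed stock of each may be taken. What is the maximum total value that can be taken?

$138

Top feasible selections:
- 1×mattress + 2×sofa + 2×TV box: volume 43, value 138
- 1×dresser + 2×sofa + 2×TV box: volume 41, value 133
- 2×sofa + 2×TV box: volume 32, value 126
Best: $138.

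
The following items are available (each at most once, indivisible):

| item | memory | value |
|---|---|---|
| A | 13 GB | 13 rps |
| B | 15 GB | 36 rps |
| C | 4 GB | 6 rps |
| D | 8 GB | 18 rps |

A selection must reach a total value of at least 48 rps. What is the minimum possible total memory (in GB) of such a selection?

Subsets with value ≥ 48, sorted by total memory:
- B+D: memory 23, value 54
- B+C+D: memory 27, value 60
Minimum memory: 23 GB.

23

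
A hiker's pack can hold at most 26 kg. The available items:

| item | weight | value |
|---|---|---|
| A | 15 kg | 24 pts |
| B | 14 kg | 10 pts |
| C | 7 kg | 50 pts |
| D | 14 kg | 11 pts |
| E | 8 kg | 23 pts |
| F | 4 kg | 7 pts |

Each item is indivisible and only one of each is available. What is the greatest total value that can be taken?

81 pts

Check high-value combinations within 26 kg:
- A+C+F: weight 15+7+4=26, value 24+50+7=81
- C+E+F: weight 7+8+4=19, value 50+23+7=80
- A+C: weight 15+7=22, value 24+50=74
Best: 81 pts.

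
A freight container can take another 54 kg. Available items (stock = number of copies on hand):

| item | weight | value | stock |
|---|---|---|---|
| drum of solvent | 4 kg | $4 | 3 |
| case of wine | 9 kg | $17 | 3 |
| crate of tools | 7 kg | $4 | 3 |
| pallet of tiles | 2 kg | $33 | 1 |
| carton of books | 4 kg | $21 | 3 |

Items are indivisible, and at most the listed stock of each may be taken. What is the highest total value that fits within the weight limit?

$159

Top feasible selections:
- 3×drum of solvent + 3×case of wine + 1×pallet of tiles + 3×carton of books: weight 53, value 159
- 2×drum of solvent + 3×case of wine + 1×pallet of tiles + 3×carton of books: weight 49, value 155
- 1×drum of solvent + 3×case of wine + 1×crate of tools + 1×pallet of tiles + 3×carton of books: weight 52, value 155
Best: $159.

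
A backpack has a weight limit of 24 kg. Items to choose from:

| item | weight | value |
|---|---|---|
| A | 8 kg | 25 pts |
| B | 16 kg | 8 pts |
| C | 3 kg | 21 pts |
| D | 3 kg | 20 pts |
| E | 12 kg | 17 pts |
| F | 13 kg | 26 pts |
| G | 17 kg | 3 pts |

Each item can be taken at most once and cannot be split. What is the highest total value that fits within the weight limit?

This is a 0/1 knapsack; check combinations near the capacity.
- A+C+F: weight 8+3+13=24, value 25+21+26=72
- A+D+F: weight 8+3+13=24, value 25+20+26=71
- C+D+F: weight 3+3+13=19, value 21+20+26=67
Best: 72 pts.

72 pts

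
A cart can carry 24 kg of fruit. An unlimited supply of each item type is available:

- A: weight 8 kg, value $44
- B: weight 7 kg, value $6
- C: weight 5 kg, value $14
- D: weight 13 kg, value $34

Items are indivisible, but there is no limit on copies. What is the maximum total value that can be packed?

Best value-per-unit is A at 44/8, and filling with it alone uses weight 3×8=24. No mix of the others beats 3×44 = 132.

$132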